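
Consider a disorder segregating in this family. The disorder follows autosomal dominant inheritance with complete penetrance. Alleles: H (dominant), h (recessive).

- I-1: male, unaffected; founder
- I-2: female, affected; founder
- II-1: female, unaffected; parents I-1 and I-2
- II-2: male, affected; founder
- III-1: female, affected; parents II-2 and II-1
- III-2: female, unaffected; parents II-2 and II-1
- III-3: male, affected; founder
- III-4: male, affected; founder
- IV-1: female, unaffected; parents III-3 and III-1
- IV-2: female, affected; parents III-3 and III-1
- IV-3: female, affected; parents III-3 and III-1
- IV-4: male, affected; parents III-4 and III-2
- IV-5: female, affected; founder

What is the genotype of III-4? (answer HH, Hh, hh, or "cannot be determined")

III-4's phenotype allows HH or Hh, and no parent or child forces a single allele at both positions; consistent genotype assignments exist with III-4 as HH or Hh.

cannot be determined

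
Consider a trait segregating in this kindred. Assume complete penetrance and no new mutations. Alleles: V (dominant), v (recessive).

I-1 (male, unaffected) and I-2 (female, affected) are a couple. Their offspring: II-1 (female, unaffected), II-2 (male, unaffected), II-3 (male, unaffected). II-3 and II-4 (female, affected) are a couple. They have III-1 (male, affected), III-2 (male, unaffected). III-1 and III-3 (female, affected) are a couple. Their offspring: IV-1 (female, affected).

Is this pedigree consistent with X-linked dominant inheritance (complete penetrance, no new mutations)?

Yes

A consistent assignment under X-linked dominant exists: I-1 X^v Y, I-2 X^V X^v, II-1 X^v X^v, II-2 X^v Y, II-3 X^v Y, II-4 X^V X^v, III-1 X^V Y, III-2 X^v Y, III-3 X^V X^V, IV-1 X^V X^V.
In this assignment every recorded phenotype matches its genotype and every non-founder's genotype is obtainable from its parents' genotypes, so the pedigree is consistent.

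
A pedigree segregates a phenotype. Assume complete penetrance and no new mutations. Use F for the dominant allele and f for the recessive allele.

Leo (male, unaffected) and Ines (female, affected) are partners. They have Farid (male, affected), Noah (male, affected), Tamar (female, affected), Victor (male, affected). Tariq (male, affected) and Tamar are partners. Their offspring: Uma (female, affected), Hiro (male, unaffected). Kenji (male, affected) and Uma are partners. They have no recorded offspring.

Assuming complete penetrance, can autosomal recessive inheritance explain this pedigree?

No

Under autosomal recessive, Hiro (unaffected, male) cannot arise from Tariq (affected) × Tamar (affected).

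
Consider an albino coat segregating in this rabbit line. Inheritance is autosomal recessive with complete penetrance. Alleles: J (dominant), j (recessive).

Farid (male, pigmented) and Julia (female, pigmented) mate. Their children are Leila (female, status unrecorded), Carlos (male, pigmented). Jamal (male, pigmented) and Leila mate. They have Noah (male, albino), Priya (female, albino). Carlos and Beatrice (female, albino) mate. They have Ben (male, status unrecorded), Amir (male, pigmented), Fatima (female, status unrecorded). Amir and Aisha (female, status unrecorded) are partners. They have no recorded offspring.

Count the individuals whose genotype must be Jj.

2

Obligate heterozygotes: Jamal is pigmented so carries J and passed j to Noah (jj), so Jamal is Jj; Amir is pigmented so carries J and received j from Beatrice (jj), so Amir is Jj.
Every other individual is either homozygous by phenotype or has at least one consistent homozygous assignment, so the count is 2.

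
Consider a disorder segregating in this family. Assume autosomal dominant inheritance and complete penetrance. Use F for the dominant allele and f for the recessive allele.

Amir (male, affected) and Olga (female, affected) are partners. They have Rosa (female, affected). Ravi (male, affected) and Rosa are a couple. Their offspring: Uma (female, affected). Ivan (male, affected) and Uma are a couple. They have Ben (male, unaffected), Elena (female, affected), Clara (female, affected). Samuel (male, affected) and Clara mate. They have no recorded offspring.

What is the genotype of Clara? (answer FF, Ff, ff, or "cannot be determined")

cannot be determined

Clara's phenotype allows FF or Ff, and no parent or child forces a single allele at both positions; consistent genotype assignments exist with Clara as FF or Ff.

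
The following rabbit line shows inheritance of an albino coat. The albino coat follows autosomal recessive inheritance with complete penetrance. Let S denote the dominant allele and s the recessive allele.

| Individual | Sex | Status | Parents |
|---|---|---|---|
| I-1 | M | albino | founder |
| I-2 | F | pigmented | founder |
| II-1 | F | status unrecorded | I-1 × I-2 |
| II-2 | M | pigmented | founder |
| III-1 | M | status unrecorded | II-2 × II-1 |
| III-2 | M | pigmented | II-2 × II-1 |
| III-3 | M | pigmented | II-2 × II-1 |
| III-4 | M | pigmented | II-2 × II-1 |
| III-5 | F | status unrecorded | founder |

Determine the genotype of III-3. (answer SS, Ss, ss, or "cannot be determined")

cannot be determined

III-3's phenotype allows SS or Ss, and no parent or child forces a single allele at both positions; consistent genotype assignments exist with III-3 as SS or Ss.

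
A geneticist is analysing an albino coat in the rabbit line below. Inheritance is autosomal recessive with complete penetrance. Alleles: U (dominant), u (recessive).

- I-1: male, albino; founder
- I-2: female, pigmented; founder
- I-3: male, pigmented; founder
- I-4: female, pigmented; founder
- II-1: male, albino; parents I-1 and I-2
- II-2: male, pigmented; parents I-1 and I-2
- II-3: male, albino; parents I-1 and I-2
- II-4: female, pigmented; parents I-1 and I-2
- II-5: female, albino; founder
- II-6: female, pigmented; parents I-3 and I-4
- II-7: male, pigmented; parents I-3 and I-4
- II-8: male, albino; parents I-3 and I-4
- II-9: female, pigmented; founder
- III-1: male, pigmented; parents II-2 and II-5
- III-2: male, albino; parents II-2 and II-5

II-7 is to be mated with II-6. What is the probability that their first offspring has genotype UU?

I-3 is pigmented so carries U and passed u to II-8 (uu), so I-3 is Uu.
I-4 is pigmented so carries U and passed u to II-8 (uu), so I-4 is Uu.
II-7 is a pigmented offspring of I-3 (Uu) × I-4 (Uu), whose cross gives 1/4 UU : 1/2 Uu : 1/4 uu; conditioning on being pigmented, II-7 is UU with probability 1/3, Uu with probability 2/3.
II-6 is a pigmented offspring of I-3 (Uu) × I-4 (Uu), whose cross gives 1/4 UU : 1/2 Uu : 1/4 uu; conditioning on being pigmented, II-6 is UU with probability 1/3, Uu with probability 2/3.
Summing over parental genotype combinations, P(offspring has genotype UU) = 1/9·1 + 2/9·1/2 + 2/9·1/2 + 4/9·1/4 = 4/9.

4/9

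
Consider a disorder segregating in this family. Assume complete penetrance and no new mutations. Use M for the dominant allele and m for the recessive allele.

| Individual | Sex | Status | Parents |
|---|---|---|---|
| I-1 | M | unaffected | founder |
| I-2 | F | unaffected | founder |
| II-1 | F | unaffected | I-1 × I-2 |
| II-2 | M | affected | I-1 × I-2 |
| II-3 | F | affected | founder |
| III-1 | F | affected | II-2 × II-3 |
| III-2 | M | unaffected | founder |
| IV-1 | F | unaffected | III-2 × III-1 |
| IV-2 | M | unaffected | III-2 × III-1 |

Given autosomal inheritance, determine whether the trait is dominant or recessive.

I-1 and I-2 are both unaffected yet have an affected child II-2. Under dominance, an affected child requires at least one affected parent, so the trait cannot be dominant.

recessive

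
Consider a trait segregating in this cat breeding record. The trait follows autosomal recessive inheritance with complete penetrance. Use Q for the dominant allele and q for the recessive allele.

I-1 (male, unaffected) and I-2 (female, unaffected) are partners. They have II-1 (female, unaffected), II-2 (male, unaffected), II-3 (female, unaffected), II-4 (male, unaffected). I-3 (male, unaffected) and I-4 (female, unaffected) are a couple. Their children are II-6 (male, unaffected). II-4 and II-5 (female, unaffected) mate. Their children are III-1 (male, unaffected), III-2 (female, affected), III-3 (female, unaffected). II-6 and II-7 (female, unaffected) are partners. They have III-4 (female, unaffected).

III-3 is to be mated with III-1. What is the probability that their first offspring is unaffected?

8/9

II-4 is unaffected so carries Q and passed q to III-2 (qq), so II-4 is Qq.
II-5 is unaffected so carries Q and passed q to III-2 (qq), so II-5 is Qq.
III-3 is an unaffected offspring of II-4 (Qq) × II-5 (Qq), whose cross gives 1/4 QQ : 1/2 Qq : 1/4 qq; conditioning on being unaffected, III-3 is QQ with probability 1/3, Qq with probability 2/3.
III-1 is an unaffected offspring of II-4 (Qq) × II-5 (Qq), whose cross gives 1/4 QQ : 1/2 Qq : 1/4 qq; conditioning on being unaffected, III-1 is QQ with probability 1/3, Qq with probability 2/3.
Summing over parental genotype combinations, P(offspring is unaffected) = 1/9·1 + 2/9·1 + 2/9·1 + 4/9·3/4 = 8/9.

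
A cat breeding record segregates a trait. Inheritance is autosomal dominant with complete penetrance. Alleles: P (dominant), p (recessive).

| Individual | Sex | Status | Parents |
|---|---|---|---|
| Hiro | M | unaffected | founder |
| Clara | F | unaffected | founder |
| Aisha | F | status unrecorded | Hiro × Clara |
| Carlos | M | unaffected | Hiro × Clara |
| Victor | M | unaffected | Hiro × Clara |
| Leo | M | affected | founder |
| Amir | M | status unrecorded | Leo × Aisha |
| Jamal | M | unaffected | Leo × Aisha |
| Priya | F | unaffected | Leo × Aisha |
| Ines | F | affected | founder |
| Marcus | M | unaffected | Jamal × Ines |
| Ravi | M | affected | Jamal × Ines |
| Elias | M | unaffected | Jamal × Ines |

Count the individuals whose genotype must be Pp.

Obligate heterozygotes: Leo is affected so carries P and passed p to Jamal (pp), so Leo is Pp; Ines is affected so carries P and passed p to Marcus (pp), so Ines is Pp; Ravi is affected so carries P and received p from Jamal (pp), so Ravi is Pp.
Every other individual is either homozygous by phenotype or has at least one consistent homozygous assignment, so the count is 3.

3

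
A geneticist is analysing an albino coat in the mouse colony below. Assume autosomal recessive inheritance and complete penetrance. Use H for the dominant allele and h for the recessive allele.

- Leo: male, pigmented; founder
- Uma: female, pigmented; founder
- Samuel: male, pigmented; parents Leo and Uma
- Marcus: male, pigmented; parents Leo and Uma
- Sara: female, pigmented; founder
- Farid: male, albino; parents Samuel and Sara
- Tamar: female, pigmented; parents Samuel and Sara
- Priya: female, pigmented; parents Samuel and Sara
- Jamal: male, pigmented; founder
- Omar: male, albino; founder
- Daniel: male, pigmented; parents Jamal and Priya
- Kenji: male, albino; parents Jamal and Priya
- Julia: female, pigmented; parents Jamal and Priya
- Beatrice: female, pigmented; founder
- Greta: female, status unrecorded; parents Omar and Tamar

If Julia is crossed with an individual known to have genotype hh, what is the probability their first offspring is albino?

1/3

Jamal is pigmented so carries H and passed h to Kenji (hh), so Jamal is Hh.
Priya is pigmented so carries H and passed h to Kenji (hh), so Priya is Hh.
Julia is a pigmented offspring of Jamal (Hh) × Priya (Hh), whose cross gives 1/4 HH : 1/2 Hh : 1/4 hh; conditioning on being pigmented, Julia is HH with probability 1/3, Hh with probability 2/3.
Summing over parental genotype combinations, P(offspring is albino) = 2/3·1/2 = 1/3.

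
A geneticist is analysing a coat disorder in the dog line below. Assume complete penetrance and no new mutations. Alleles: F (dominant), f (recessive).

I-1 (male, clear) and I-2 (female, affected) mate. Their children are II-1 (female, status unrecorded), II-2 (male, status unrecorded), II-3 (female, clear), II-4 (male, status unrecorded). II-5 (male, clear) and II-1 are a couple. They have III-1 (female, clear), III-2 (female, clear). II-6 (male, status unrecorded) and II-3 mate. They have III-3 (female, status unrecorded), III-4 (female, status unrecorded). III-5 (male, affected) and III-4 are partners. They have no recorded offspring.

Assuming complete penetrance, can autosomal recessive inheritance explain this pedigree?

A consistent assignment under autosomal recessive exists: I-1 FF, I-2 ff, II-1 Ff, II-2 Ff, II-3 Ff, II-4 Ff, II-5 FF, II-6 FF, III-1 FF, III-2 FF, III-3 FF, III-4 FF, III-5 ff.
In this assignment every recorded phenotype matches its genotype and every non-founder's genotype is obtainable from its parents' genotypes, so the pedigree is consistent.

Yes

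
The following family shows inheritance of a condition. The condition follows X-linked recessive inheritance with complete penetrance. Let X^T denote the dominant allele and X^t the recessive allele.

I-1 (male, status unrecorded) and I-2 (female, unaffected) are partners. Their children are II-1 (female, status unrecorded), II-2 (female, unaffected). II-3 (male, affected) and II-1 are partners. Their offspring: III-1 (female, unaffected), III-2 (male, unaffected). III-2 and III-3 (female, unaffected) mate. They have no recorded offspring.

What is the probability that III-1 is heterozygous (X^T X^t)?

III-1 is unaffected so carries T and received t from II-3 (X^t Y), so III-1 is X^T X^t, giving P(X^T X^t) = 1.

1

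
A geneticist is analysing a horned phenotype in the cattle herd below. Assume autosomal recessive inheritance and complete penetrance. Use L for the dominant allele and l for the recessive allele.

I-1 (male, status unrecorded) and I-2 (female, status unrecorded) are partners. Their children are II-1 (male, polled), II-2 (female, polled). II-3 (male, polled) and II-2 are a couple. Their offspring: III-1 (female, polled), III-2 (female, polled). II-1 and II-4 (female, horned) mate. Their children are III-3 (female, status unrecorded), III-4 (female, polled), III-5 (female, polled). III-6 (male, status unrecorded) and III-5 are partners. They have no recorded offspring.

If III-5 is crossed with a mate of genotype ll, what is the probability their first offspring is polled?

III-5 is polled so carries L and received l from II-4 (ll), so III-5 is Ll.
The cross gives 1/2 Ll : 1/2 ll, so P(offspring is polled) = 1/2.

1/2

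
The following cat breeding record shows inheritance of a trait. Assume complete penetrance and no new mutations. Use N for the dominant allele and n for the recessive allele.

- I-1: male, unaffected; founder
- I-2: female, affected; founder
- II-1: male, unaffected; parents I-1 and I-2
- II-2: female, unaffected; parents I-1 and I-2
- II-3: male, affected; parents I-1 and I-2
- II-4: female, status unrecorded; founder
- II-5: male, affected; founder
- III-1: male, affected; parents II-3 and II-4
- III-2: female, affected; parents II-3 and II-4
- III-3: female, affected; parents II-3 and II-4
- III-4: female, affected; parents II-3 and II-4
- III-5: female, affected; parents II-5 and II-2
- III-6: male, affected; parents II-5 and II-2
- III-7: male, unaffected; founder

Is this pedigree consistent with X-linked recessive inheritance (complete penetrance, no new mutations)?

No

Under X-linked recessive, II-1 (unaffected, male) cannot arise from I-1 (unaffected) × I-2 (affected).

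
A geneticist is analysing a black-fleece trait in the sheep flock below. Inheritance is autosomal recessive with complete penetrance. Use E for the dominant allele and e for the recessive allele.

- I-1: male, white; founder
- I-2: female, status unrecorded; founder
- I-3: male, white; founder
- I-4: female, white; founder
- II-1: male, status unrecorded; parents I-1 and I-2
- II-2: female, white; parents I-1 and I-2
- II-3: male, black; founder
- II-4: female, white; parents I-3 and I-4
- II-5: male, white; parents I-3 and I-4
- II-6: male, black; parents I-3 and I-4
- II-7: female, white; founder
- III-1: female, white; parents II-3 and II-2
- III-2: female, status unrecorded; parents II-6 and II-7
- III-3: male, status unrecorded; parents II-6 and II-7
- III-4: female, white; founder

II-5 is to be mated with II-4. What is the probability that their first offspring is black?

1/9

I-3 is white so carries E and passed e to II-6 (ee), so I-3 is Ee.
I-4 is white so carries E and passed e to II-6 (ee), so I-4 is Ee.
II-5 is a white offspring of I-3 (Ee) × I-4 (Ee), whose cross gives 1/4 EE : 1/2 Ee : 1/4 ee; conditioning on being white, II-5 is EE with probability 1/3, Ee with probability 2/3.
II-4 is a white offspring of I-3 (Ee) × I-4 (Ee), whose cross gives 1/4 EE : 1/2 Ee : 1/4 ee; conditioning on being white, II-4 is EE with probability 1/3, Ee with probability 2/3.
Summing over parental genotype combinations, P(offspring is black) = 4/9·1/4 = 1/9.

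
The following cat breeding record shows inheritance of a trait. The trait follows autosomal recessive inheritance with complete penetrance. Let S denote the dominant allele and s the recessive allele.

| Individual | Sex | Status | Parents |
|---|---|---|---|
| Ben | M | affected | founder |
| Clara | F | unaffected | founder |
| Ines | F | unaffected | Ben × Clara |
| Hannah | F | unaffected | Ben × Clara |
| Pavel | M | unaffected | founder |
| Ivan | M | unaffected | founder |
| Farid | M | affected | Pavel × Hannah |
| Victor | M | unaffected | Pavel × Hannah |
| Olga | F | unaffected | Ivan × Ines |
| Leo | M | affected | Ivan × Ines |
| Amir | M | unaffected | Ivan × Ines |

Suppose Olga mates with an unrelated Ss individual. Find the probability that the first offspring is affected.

1/6

Ivan is unaffected so carries S and passed s to Leo (ss), so Ivan is Ss.
Ines is unaffected so carries S and received s from Ben (ss), so Ines is Ss.
Olga is an unaffected offspring of Ivan (Ss) × Ines (Ss), whose cross gives 1/4 SS : 1/2 Ss : 1/4 ss; conditioning on being unaffected, Olga is SS with probability 1/3, Ss with probability 2/3.
Summing over parental genotype combinations, P(offspring is affected) = 2/3·1/4 = 1/6.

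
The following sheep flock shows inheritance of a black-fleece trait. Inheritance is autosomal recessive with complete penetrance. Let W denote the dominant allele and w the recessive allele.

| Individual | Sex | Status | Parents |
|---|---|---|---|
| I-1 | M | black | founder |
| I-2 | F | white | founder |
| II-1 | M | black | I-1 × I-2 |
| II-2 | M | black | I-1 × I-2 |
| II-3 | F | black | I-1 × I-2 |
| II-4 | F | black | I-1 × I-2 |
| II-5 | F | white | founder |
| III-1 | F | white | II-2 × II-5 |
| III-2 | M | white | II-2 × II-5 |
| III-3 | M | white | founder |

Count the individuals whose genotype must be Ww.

Obligate heterozygotes: I-2 is white so carries W and passed w to II-1 (ww), so I-2 is Ww; III-1 is white so carries W and received w from II-2 (ww), so III-1 is Ww; III-2 is white so carries W and received w from II-2 (ww), so III-2 is Ww.
Every other individual is either homozygous by phenotype or has at least one consistent homozygous assignment, so the count is 3.

3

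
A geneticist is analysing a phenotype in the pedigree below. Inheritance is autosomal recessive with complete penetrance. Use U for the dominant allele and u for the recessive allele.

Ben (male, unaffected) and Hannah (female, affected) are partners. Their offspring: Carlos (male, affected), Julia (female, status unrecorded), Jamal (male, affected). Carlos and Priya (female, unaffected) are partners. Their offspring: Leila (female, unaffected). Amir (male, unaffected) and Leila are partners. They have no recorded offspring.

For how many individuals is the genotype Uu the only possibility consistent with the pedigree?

Obligate heterozygotes: Ben is unaffected so carries U and passed u to Carlos (uu), so Ben is Uu; Leila is unaffected so carries U and received u from Carlos (uu), so Leila is Uu.
Every other individual is either homozygous by phenotype or has at least one consistent homozygous assignment, so the count is 2.

2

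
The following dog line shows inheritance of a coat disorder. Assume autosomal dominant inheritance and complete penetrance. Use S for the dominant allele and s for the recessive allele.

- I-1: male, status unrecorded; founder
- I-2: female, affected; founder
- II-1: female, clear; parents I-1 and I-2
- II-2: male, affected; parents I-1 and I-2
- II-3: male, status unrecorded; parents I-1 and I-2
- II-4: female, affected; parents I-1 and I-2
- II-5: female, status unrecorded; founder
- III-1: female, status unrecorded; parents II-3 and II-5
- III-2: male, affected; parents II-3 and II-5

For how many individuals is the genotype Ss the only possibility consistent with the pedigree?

1

Obligate heterozygotes: I-2 is affected so carries S and passed s to II-1 (ss), so I-2 is Ss.
Every other individual is either homozygous by phenotype or has at least one consistent homozygous assignment, so the count is 1.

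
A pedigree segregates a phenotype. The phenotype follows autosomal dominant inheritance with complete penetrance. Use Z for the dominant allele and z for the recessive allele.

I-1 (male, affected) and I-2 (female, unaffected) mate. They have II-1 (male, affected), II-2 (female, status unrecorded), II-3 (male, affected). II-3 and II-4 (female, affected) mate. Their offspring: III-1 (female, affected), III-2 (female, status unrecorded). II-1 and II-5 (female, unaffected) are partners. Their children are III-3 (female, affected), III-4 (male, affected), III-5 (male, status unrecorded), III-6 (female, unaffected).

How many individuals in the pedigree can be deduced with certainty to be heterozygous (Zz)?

4

Obligate heterozygotes: II-1 is affected so carries Z and received z from I-2 (zz), so II-1 is Zz; II-3 is affected so carries Z and received z from I-2 (zz), so II-3 is Zz; III-3 is affected so carries Z and received z from II-5 (zz), so III-3 is Zz; III-4 is affected so carries Z and received z from II-5 (zz), so III-4 is Zz.
Every other individual is either homozygous by phenotype or has at least one consistent homozygous assignment, so the count is 4.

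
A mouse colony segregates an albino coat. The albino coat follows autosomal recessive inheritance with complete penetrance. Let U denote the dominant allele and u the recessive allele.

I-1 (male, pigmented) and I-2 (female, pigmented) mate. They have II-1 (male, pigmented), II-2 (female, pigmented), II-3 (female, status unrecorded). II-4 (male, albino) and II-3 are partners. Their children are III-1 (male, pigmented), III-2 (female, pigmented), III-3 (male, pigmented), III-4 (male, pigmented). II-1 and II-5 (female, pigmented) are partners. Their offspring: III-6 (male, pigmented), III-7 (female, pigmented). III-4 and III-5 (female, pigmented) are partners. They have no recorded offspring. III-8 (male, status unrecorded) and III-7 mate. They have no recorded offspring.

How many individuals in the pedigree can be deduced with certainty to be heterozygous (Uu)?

Obligate heterozygotes: III-1 is pigmented so carries U and received u from II-4 (uu), so III-1 is Uu; III-2 is pigmented so carries U and received u from II-4 (uu), so III-2 is Uu; III-3 is pigmented so carries U and received u from II-4 (uu), so III-3 is Uu; III-4 is pigmented so carries U and received u from II-4 (uu), so III-4 is Uu.
Every other individual is either homozygous by phenotype or has at least one consistent homozygous assignment, so the count is 4.

4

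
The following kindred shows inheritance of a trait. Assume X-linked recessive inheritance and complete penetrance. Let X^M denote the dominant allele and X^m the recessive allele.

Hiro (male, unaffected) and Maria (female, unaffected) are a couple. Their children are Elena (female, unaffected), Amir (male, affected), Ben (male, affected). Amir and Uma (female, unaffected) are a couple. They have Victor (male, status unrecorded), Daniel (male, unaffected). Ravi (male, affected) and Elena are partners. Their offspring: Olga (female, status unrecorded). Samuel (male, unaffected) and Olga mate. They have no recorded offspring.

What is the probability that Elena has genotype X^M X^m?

1/2

Hiro is unaffected, so Hiro is X^M Y.
Maria is unaffected so carries M and passed m to Amir (X^m Y), so Maria is X^M X^m.
Their cross gives offspring ratios 1/2 X^M X^M : 1/2 X^M X^m. Conditioning on Elena being unaffected, P(X^M X^m) = 1/2 / 1 = 1/2 before taking Elena's own offspring into account.
Ravi is affected, so Ravi is X^m Y.
Elena's offspring (Olga) would show their recorded status with the same probability whether Elena is X^M X^m or X^M X^M, so they carry no information and P(X^M X^m) = 1/2.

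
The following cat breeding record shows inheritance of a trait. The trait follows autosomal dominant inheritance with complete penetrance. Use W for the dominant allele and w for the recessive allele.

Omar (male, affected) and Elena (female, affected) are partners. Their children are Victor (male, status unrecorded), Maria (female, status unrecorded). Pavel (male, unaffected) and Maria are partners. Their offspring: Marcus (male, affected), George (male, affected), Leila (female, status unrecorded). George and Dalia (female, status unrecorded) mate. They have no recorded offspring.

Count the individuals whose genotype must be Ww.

Obligate heterozygotes: Marcus is affected so carries W and received w from Pavel (ww), so Marcus is Ww; George is affected so carries W and received w from Pavel (ww), so George is Ww.
Every other individual is either homozygous by phenotype or has at least one consistent homozygous assignment, so the count is 2.

2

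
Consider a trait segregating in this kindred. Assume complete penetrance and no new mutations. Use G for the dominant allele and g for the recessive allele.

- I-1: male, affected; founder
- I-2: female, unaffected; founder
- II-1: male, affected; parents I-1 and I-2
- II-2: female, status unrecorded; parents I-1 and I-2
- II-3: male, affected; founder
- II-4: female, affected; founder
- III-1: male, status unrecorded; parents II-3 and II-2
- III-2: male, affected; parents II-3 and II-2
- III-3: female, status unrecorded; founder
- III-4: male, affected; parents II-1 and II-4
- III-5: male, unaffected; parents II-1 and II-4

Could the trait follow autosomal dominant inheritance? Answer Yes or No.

Yes

A consistent assignment under autosomal dominant exists: I-1 GG, I-2 gg, II-1 Gg, II-2 Gg, II-3 GG, II-4 Gg, III-1 GG, III-2 GG, III-3 GG, III-4 GG, III-5 gg.
In this assignment every recorded phenotype matches its genotype and every non-founder's genotype is obtainable from its parents' genotypes, so the pedigree is consistent.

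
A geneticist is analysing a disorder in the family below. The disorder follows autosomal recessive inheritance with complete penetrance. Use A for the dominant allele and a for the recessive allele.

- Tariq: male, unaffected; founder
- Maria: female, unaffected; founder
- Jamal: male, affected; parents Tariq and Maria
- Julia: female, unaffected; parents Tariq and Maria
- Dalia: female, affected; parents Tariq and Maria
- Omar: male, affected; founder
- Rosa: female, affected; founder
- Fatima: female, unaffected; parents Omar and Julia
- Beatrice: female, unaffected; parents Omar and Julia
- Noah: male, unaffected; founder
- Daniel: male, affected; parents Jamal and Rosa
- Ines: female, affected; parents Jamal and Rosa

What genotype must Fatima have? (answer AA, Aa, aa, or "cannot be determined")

From phenotype alone, Fatima is AA or Aa.
Fatima is unaffected so carries A and received a from Omar (aa), so Fatima is Aa.

Aa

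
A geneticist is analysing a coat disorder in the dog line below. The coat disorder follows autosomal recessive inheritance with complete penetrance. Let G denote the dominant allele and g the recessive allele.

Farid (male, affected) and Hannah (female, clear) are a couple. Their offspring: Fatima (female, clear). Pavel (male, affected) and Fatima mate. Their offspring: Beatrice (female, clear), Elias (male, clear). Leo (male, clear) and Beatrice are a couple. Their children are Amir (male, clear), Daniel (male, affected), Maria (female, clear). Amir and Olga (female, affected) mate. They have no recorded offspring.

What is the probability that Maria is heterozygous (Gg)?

Leo is clear so carries G and passed g to Daniel (gg), so Leo is Gg.
Beatrice is clear so carries G and received g from Pavel (gg), so Beatrice is Gg.
Their cross gives offspring ratios 1/4 GG : 1/2 Gg : 1/4 gg. Conditioning on Maria being clear, P(Gg) = 1/2 / 3/4 = 2/3.

2/3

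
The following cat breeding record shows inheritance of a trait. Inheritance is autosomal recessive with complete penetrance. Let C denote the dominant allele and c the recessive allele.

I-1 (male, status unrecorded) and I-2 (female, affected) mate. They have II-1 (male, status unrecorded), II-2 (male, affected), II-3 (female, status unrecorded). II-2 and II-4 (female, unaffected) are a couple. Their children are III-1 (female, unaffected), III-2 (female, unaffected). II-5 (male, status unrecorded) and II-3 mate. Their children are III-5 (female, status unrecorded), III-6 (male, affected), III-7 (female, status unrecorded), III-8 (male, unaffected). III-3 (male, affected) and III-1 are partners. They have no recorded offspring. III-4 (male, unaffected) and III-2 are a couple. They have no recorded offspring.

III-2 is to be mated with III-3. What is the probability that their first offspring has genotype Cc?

1/2

III-2 is unaffected so carries C and received c from II-2 (cc), so III-2 is Cc.
III-3 is affected, so III-3 is cc.
The cross gives 1/2 Cc : 1/2 cc, so P(offspring has genotype Cc) = 1/2.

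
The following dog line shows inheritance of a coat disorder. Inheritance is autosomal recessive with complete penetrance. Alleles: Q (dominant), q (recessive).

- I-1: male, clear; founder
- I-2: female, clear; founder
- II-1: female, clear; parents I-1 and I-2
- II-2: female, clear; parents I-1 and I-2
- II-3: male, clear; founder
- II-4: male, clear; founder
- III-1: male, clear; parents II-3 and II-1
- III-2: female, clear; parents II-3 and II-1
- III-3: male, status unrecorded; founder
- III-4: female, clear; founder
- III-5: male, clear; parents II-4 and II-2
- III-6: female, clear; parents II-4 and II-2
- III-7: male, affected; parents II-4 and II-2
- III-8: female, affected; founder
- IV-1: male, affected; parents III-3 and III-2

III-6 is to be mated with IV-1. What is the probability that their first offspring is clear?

2/3

II-4 is clear so carries Q and passed q to III-7 (qq), so II-4 is Qq.
II-2 is clear so carries Q and passed q to III-7 (qq), so II-2 is Qq.
III-6 is a clear offspring of II-4 (Qq) × II-2 (Qq), whose cross gives 1/4 QQ : 1/2 Qq : 1/4 qq; conditioning on being clear, III-6 is QQ with probability 1/3, Qq with probability 2/3.
IV-1 is affected, so IV-1 is qq.
Summing over parental genotype combinations, P(offspring is clear) = 1/3·1 + 2/3·1/2 = 2/3.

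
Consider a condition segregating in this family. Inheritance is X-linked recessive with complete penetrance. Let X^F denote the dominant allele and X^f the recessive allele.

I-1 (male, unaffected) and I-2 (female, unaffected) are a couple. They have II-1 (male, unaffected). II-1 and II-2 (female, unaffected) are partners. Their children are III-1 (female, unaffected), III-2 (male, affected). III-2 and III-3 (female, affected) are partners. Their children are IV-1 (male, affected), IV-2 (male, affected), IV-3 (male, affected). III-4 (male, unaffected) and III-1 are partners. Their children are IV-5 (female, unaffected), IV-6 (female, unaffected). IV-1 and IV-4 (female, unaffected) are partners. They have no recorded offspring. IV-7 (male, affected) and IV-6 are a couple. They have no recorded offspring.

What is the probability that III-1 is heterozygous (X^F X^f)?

1/2

II-1 is unaffected, so II-1 is X^F Y.
II-2 is unaffected so carries F and passed f to III-2 (X^f Y), so II-2 is X^F X^f.
Their cross gives offspring ratios 1/2 X^F X^F : 1/2 X^F X^f. Conditioning on III-1 being unaffected, P(X^F X^f) = 1/2 / 1 = 1/2 before taking III-1's own offspring into account.
III-4 is unaffected, so III-4 is X^F Y.
III-1's offspring (IV-5, IV-6) would show their recorded status with the same probability whether III-1 is X^F X^f or X^F X^F, so they carry no information and P(X^F X^f) = 1/2.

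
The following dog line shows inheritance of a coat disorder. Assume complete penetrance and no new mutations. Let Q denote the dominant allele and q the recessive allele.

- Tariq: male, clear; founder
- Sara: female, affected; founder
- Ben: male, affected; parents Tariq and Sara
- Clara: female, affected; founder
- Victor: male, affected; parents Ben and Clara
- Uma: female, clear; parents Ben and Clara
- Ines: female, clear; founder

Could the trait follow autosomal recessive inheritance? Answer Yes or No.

No

Under autosomal recessive, Uma (clear, female) cannot arise from Ben (affected) × Clara (affected).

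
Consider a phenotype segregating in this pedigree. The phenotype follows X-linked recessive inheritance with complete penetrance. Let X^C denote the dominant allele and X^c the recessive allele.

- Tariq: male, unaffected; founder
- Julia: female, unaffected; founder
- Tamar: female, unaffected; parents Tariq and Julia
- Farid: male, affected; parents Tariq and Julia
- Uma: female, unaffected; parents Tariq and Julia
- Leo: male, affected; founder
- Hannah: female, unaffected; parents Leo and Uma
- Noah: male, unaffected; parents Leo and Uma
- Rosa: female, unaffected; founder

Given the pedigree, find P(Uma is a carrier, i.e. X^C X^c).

Tariq is unaffected, so Tariq is X^C Y.
Julia is unaffected so carries C and passed c to Farid (X^c Y), so Julia is X^C X^c.
Their cross gives offspring ratios 1/2 X^C X^C : 1/2 X^C X^c. Conditioning on Uma being unaffected, P(X^C X^c) = 1/2 / 1 = 1/2 before taking Uma's own offspring into account.
Leo is affected, so Leo is X^c Y.
Now use Uma's offspring. Probability of each recorded status — unaffected daughter Hannah: 1/2 if Uma is X^C X^c, 1 if X^C X^C; unaffected son Noah: 1/2 if Uma is X^C X^c, 1 if X^C X^C.
Bayes: P(X^C X^c) = 1/2·1/4 / (1/2·1/4 + 1/2·1) = 1/5.

1/5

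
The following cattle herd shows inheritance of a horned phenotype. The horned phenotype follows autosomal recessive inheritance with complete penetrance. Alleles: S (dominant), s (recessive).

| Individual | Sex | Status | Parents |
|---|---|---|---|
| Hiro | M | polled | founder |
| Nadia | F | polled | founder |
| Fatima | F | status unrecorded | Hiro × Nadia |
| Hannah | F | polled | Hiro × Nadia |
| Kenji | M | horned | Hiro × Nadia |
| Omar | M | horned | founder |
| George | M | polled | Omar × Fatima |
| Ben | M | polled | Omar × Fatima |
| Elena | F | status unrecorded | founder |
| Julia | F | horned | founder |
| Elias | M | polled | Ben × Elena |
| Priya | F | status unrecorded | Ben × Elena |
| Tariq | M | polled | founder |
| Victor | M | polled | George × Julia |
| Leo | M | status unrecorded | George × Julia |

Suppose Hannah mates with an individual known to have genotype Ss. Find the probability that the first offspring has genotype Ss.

1/2

Hiro is polled so carries S and passed s to Kenji (ss), so Hiro is Ss.
Nadia is polled so carries S and passed s to Kenji (ss), so Nadia is Ss.
Hannah is a polled offspring of Hiro (Ss) × Nadia (Ss), whose cross gives 1/4 SS : 1/2 Ss : 1/4 ss; conditioning on being polled, Hannah is SS with probability 1/3, Ss with probability 2/3.
Summing over parental genotype combinations, P(offspring has genotype Ss) = 1/3·1/2 + 2/3·1/2 = 1/2.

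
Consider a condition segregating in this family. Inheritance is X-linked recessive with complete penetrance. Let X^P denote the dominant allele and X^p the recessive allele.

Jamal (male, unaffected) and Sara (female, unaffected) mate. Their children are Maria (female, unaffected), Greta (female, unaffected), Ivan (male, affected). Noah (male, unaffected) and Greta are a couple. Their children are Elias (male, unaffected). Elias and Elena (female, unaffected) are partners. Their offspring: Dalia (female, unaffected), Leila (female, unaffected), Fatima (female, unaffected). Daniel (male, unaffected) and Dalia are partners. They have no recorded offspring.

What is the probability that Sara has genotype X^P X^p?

Sara is unaffected so carries P and passed p to Ivan (X^p Y), so Sara is X^P X^p, giving P(X^P X^p) = 1.

1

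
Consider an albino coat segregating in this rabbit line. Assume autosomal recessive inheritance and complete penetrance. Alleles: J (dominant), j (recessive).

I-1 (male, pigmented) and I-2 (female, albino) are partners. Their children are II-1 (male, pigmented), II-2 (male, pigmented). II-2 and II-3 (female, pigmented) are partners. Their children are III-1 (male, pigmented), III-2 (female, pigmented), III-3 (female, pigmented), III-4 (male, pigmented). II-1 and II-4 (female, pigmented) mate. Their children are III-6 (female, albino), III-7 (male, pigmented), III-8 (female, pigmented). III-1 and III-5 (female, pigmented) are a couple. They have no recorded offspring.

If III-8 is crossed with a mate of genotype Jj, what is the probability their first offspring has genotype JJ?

1/3

II-1 is pigmented so carries J and received j from I-2 (jj), so II-1 is Jj.
II-4 is pigmented so carries J and passed j to III-6 (jj), so II-4 is Jj.
III-8 is a pigmented offspring of II-1 (Jj) × II-4 (Jj), whose cross gives 1/4 JJ : 1/2 Jj : 1/4 jj; conditioning on being pigmented, III-8 is JJ with probability 1/3, Jj with probability 2/3.
Summing over parental genotype combinations, P(offspring has genotype JJ) = 1/3·1/2 + 2/3·1/4 = 1/3.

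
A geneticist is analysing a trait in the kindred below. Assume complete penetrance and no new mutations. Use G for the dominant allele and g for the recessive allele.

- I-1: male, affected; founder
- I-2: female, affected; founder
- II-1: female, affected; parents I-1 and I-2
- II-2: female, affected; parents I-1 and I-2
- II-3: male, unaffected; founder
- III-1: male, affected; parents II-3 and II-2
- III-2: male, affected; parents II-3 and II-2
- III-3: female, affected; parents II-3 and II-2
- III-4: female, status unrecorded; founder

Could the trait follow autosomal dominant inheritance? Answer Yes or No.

Yes

A consistent assignment under autosomal dominant exists: I-1 GG, I-2 GG, II-1 GG, II-2 GG, II-3 gg, III-1 Gg, III-2 Gg, III-3 Gg, III-4 GG.
In this assignment every recorded phenotype matches its genotype and every non-founder's genotype is obtainable from its parents' genotypes, so the pedigree is consistent.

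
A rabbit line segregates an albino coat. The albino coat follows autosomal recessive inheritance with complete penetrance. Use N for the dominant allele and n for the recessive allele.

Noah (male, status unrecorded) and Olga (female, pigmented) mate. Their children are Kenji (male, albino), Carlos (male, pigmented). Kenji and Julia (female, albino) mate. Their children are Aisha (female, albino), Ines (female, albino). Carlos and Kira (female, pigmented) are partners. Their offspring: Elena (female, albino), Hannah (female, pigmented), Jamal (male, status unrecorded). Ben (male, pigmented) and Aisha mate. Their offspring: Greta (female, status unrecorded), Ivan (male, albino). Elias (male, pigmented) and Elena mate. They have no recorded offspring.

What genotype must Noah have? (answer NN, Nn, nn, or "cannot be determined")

Noah's phenotype is unrecorded, and no parent or child forces a single allele at both positions; consistent genotype assignments exist with Noah as Nn or nn.

cannot be determined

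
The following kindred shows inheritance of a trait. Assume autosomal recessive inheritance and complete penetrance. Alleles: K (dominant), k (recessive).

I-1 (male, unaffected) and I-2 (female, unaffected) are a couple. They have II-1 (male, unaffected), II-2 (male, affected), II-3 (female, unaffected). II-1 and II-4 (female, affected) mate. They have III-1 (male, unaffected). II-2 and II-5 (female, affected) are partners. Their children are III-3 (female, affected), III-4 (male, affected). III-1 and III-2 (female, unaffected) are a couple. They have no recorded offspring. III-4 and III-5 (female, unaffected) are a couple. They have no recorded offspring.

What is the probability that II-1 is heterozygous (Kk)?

I-1 is unaffected so carries K and passed k to II-2 (kk), so I-1 is Kk.
I-2 is unaffected so carries K and passed k to II-2 (kk), so I-2 is Kk.
Their cross gives offspring ratios 1/4 KK : 1/2 Kk : 1/4 kk. Conditioning on II-1 being unaffected, P(Kk) = 1/2 / 3/4 = 2/3 before taking II-1's own offspring into account.
II-4 is affected, so II-4 is kk.
Now use II-1's offspring. Probability of each recorded status — unaffected son III-1: 1/2 if II-1 is Kk, 1 if KK.
Bayes: P(Kk) = 2/3·1/2 / (2/3·1/2 + 1/3·1) = 1/2.

1/2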